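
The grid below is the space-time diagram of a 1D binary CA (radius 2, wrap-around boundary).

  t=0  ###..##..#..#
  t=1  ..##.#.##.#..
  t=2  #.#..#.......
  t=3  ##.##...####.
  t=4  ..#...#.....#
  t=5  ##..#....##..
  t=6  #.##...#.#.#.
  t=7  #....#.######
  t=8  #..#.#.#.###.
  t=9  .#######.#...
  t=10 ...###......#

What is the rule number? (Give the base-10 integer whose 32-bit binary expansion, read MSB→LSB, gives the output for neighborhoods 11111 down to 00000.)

2594571875

  ##### -> #   bit 31 = 1  t=7,i=9
  ####. -> .   bit 30 = 0  t=0,i=1
  ###.# -> .   bit 29 = 0  t=3,i=11
  ###.. -> #   bit 28 = 1  t=0,i=2
  ##.## -> #   bit 27 = 1  t=3,i=2
  ##.#. -> .   bit 26 = 0  t=1,i=4
  ##..# -> #   bit 25 = 1  t=0,i=3
  ##... -> .   bit 24 = 0  t=3,i=5
  #.### -> #   bit 23 = 1  t=7,i=7
  #.##. -> .   bit 22 = 0  t=1,i=7
  #.#.# -> #   bit 21 = 1  t=1,i=5
  #.#.. -> .   bit 20 = 0  t=1,i=10
  #..## -> .   bit 19 = 0  t=0,i=4
  #..#. -> #   bit 18 = 1  t=0,i=8
  #...# -> #   bit 17 = 1  t=3,i=6
  #.... -> .   bit 16 = 0  t=1,i=12
  .#### -> .   bit 15 = 0  t=0,i=0
  .###. -> .   bit 14 = 0  t=8,i=10
  .##.# -> .   bit 13 = 0  t=1,i=3
  .##.. -> .   bit 12 = 0  t=0,i=6
  .#.## -> .   bit 11 = 0  t=1,i=6
  .#.#. -> #   bit 10 = 1  t=2,i=1
  .#..# -> #   bit 9 = 1  t=0,i=10
  .#... -> .   bit 8 = 0  t=1,i=11
  ..### -> .   bit 7 = 0  t=0,i=12
  ..##. -> #   bit 6 = 1  t=0,i=5
  ..#.# -> #   bit 5 = 1  t=2,i=0
  ..#.. -> .   bit 4 = 0  t=0,i=9
  ...## -> .   bit 3 = 0  t=1,i=1
  ...#. -> .   bit 2 = 0  t=2,i=12
  ....# -> #   bit 1 = 1  t=1,i=0
  ..... -> #   bit 0 = 1  t=2,i=8
  bits 10011010101001100000011001100011 = 2594571875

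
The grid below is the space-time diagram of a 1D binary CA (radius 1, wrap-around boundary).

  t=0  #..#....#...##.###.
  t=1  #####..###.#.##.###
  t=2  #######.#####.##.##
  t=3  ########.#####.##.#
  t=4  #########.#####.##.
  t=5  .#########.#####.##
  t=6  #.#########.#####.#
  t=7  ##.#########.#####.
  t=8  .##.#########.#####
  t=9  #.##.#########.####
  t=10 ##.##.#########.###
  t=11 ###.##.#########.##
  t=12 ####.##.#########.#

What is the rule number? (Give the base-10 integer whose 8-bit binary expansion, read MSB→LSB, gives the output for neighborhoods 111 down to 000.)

  ###|#  b7=1 t=0,i=16
  ##.|#  b6=1 t=0,i=13
  #.#|#  b5=1 t=0,i=14
  #..|#  b4=1 t=0,i=1
  .##|.  b3=0 t=0,i=12
  .#.|#  b2=1 t=0,i=0
  ..#|#  b1=1 t=0,i=2
  ...|.  b0=0 t=0,i=5
  bits 11110110 = 246

246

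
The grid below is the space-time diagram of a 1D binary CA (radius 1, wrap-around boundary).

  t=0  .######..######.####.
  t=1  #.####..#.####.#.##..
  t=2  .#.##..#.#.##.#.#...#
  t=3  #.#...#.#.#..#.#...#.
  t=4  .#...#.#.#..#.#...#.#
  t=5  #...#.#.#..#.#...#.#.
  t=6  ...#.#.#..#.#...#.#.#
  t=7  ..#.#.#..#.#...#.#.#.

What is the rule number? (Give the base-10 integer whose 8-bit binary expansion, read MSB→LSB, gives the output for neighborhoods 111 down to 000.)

  ### -> #   bit 7 = 1  t=0,i=2
  ##. -> .   bit 6 = 0  t=0,i=6
  #.# -> #   bit 5 = 1  t=0,i=15
  #.. -> .   bit 4 = 0  t=0,i=7
  .## -> .   bit 3 = 0  t=0,i=1
  .#. -> .   bit 2 = 0  t=1,i=0
  ..# -> #   bit 1 = 1  t=0,i=0
  ... -> .   bit 0 = 0  t=2,i=18
  bits 10100010 = 162

162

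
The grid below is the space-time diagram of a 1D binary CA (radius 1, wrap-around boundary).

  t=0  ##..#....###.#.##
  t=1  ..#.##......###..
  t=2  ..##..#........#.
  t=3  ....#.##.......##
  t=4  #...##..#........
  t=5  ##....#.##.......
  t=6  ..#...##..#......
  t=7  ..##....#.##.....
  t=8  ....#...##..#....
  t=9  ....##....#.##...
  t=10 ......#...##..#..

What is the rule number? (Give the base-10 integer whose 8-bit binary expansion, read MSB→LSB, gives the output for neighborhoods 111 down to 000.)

  ### -> .   bit 7 = 0  t=0,i=0
  ##. -> .   bit 6 = 0  t=0,i=1
  #.# -> #   bit 5 = 1  t=0,i=12
  #.. -> #   bit 4 = 1  t=0,i=2
  .## -> .   bit 3 = 0  t=0,i=9
  .#. -> #   bit 2 = 1  t=0,i=4
  ..# -> .   bit 1 = 0  t=0,i=3
  ... -> .   bit 0 = 0  t=0,i=6
  bits 00110100 = 52

52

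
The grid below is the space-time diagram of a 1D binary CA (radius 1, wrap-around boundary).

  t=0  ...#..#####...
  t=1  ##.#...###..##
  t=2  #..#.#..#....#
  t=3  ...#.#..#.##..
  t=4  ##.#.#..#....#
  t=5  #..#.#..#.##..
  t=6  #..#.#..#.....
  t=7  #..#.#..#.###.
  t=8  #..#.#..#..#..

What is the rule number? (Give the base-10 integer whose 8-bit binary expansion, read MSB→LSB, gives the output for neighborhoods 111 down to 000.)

  ###|#  b7=1 t=0,i=7
  ##.|.  b6=0 t=0,i=10
  #.#|.  b5=0 t=1,i=2
  #..|.  b4=0 t=0,i=4
  .##|.  b3=0 t=0,i=6
  .#.|#  b2=1 t=0,i=3
  ..#|.  b1=0 t=0,i=2
  ...|#  b0=1 t=0,i=0
  bits 10000101 = 133

133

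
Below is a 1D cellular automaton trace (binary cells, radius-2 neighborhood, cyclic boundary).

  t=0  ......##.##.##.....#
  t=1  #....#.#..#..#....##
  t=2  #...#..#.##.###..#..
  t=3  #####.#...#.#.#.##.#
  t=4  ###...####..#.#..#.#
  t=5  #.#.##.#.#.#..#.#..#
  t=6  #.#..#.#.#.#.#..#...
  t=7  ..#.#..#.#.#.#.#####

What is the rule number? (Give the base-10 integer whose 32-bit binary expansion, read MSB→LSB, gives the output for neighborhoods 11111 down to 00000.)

2427891996

  #####|#  b31=1 t=3,i=1
  ####.|.  b30=0 t=3,i=3
  ###.#|.  b29=0 t=3,i=4
  ###..|#  b28=1 t=1,i=0
  ##.##|.  b27=0 t=0,i=8
  ##.#.|.  b26=0 t=3,i=5
  ##..#|.  b25=0 t=2,i=15
  ##...|.  b24=0 t=0,i=14
  #.###|#  b23=1 t=2,i=12
  #.##.|.  b22=0 t=0,i=9
  #.#.#|#  b21=1 t=3,i=12
  #.#..|#  b20=1 t=1,i=7
  #..##|.  b19=0 t=5,i=18
  #..#.|#  b18=1 t=1,i=9
  #...#|#  b17=1 t=2,i=2
  #....|.  b16=0 t=0,i=1
  .####|#  b15=1 t=3,i=0
  .###.|.  b14=0 t=1,i=19
  .##.#|#  b13=1 t=0,i=7
  .##..|#  b12=1 t=0,i=13
  .#.##|.  b11=0 t=2,i=8
  .#.#.|.  b10=0 t=1,i=6
  .#..#|.  b9=0 t=1,i=8
  .#...|#  b8=1 t=0,i=0
  ..###|.  b7=0 t=1,i=18
  ..##.|.  b6=0 t=0,i=6
  ..#.#|.  b5=0 t=1,i=5
  ..#..|#  b4=1 t=0,i=19
  ...##|#  b3=1 t=0,i=5
  ...#.|#  b2=1 t=0,i=18
  ....#|.  b1=0 t=0,i=4
  .....|.  b0=0 t=0,i=2
  bits 10010000101101101011000100011100 = 2427891996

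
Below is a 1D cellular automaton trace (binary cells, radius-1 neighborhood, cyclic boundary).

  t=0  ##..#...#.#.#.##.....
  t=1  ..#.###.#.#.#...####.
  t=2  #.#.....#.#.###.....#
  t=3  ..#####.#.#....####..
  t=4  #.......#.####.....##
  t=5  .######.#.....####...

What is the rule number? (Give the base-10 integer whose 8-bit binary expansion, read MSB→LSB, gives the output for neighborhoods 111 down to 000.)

  ###|.  b7=0 t=1,i=5
  ##.|.  b6=0 t=0,i=1
  #.#|.  b5=0 t=0,i=9
  #..|#  b4=1 t=0,i=2
  .##|.  b3=0 t=0,i=0
  .#.|#  b2=1 t=0,i=4
  ..#|.  b1=0 t=0,i=3
  ...|#  b0=1 t=0,i=6
  bits 00010101 = 21

21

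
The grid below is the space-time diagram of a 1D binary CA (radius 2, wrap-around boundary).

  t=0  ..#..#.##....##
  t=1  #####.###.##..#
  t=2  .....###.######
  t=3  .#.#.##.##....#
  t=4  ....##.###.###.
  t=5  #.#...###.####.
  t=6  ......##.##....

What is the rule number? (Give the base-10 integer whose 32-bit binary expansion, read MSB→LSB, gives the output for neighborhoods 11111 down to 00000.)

  [31] ##### => .  t=1,i=1
  [30] ####. => .  t=1,i=3
  [29] ###.# => .  t=1,i=4
  [28] ###.. => #  t=2,i=14
  [27] ##.## => #  t=1,i=5
  [26] ##.#. => .  t=5,i=14
  [25] ##..# => #  t=0,i=0
  [24] ##... => .  t=0,i=9
  [23] #.### => #  t=1,i=6
  [22] #.##. => #  t=0,i=7
  [21] #.#.# => .  t=3,i=1
  [20] #.#.. => .  t=5,i=2
  [19] #..## => #  t=1,i=13
  [18] #..#. => #  t=0,i=1
  [17] #...# => .  t=5,i=4
  [16] #.... => #  t=0,i=10
  [15] .#### => .  t=1,i=0
  [14] .###. => #  t=1,i=7
  [13] .##.# => .  t=3,i=6
  [12] .##.. => #  t=0,i=8
  [11] .#.## => #  t=0,i=6
  [10] .#.#. => .  t=3,i=0
  [9] .#..# => #  t=0,i=3
  [8] .#... => .  t=5,i=3
  [7] ..### => #  t=1,i=14
  [6] ..##. => .  t=0,i=13
  [5] ..#.# => .  t=0,i=5
  [4] ..#.. => #  t=0,i=2
  [3] ...## => .  t=0,i=12
  [2] ...#. => #  t=3,i=13
  [1] ....# => #  t=0,i=11
  [0] ..... => .  t=2,i=2
  bits 00011010110011010101101010010110 = 449665686

449665686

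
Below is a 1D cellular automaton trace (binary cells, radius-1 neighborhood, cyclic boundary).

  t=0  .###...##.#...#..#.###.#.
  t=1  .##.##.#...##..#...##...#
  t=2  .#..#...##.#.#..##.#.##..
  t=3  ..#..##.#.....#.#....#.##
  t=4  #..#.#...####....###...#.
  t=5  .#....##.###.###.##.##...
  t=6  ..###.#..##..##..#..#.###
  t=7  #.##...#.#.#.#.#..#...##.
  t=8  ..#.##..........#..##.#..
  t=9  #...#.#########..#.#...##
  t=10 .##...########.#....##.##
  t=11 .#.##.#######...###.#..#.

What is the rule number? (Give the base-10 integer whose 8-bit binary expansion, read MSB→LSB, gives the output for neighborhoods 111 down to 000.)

153

  nb ###: next=#  (t=0,i=2, bit7=1)
  nb ##.: next=.  (t=0,i=3, bit6=0)
  nb #.#: next=.  (t=0,i=9, bit5=0)
  nb #..: next=#  (t=0,i=4, bit4=1)
  nb .##: next=#  (t=0,i=1, bit3=1)
  nb .#.: next=.  (t=0,i=10, bit2=0)
  nb ..#: next=.  (t=0,i=0, bit1=0)
  nb ...: next=#  (t=0,i=5, bit0=1)
  bits 10011001 = 153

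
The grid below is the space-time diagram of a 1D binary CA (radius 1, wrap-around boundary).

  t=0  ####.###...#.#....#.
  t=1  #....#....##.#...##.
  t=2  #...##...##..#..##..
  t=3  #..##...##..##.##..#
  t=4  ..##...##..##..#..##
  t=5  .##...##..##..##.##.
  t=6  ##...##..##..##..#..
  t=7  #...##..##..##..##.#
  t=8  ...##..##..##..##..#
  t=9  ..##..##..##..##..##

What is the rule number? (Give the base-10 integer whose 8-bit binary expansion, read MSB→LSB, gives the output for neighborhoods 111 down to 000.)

14

  [7] ### => .  t=0,i=1
  [6] ##. => .  t=0,i=3
  [5] #.# => .  t=0,i=4
  [4] #.. => .  t=0,i=8
  [3] .## => #  t=0,i=0
  [2] .#. => #  t=0,i=11
  [1] ..# => #  t=0,i=10
  [0] ... => .  t=0,i=9
  bits 00001110 = 14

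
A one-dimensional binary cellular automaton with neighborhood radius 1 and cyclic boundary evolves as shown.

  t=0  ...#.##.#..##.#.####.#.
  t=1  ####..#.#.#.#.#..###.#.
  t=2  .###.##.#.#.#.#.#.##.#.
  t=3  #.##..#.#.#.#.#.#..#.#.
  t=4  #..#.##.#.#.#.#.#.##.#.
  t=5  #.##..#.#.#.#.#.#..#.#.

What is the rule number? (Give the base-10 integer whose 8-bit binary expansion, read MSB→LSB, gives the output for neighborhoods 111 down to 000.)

  [7] ### => #  t=0,i=17
  [6] ##. => #  t=0,i=6
  [5] #.# => .  t=0,i=4
  [4] #.. => .  t=0,i=9
  [3] .## => .  t=0,i=5
  [2] .#. => #  t=0,i=3
  [1] ..# => #  t=0,i=2
  [0] ... => #  t=0,i=0
  bits 11000111 = 199

199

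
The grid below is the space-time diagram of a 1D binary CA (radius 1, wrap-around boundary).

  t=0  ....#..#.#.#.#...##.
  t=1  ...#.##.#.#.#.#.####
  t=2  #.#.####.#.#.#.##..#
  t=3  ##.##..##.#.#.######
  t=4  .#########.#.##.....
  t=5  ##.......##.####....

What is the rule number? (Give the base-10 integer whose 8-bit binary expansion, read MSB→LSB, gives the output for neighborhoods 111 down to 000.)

122

  ###|.  b7=0 t=1,i=17
  ##.|#  b6=1 t=0,i=18
  #.#|#  b5=1 t=0,i=8
  #..|#  b4=1 t=0,i=5
  .##|#  b3=1 t=0,i=17
  .#.|.  b2=0 t=0,i=4
  ..#|#  b1=1 t=0,i=3
  ...|.  b0=0 t=0,i=0
  bits 01111010 = 122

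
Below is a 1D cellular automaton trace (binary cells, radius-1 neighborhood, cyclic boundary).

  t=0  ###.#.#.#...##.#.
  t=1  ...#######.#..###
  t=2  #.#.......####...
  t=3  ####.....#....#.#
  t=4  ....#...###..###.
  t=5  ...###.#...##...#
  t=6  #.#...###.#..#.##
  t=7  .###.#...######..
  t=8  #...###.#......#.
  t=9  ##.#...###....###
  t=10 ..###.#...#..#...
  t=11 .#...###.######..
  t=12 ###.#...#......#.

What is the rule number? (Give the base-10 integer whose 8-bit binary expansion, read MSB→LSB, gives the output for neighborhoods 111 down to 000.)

  ###|.  b7=0 t=0,i=1
  ##.|.  b6=0 t=0,i=2
  #.#|#  b5=1 t=0,i=3
  #..|#  b4=1 t=0,i=9
  .##|.  b3=0 t=0,i=0
  .#.|#  b2=1 t=0,i=4
  ..#|#  b1=1 t=0,i=11
  ...|.  b0=0 t=0,i=10
  bits 00110110 = 54

54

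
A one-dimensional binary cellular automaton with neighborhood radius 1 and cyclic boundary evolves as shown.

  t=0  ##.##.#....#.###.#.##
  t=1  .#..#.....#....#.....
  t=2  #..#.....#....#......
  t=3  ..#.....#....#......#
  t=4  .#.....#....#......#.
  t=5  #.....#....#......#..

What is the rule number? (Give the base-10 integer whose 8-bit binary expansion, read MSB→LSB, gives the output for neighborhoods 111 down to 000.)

66

  nb ###: next=.  (t=0,i=0, bit7=0)
  nb ##.: next=#  (t=0,i=1, bit6=1)
  nb #.#: next=.  (t=0,i=2, bit5=0)
  nb #..: next=.  (t=0,i=7, bit4=0)
  nb .##: next=.  (t=0,i=3, bit3=0)
  nb .#.: next=.  (t=0,i=6, bit2=0)
  nb ..#: next=#  (t=0,i=10, bit1=1)
  nb ...: next=.  (t=0,i=8, bit0=0)
  bits 01000010 = 66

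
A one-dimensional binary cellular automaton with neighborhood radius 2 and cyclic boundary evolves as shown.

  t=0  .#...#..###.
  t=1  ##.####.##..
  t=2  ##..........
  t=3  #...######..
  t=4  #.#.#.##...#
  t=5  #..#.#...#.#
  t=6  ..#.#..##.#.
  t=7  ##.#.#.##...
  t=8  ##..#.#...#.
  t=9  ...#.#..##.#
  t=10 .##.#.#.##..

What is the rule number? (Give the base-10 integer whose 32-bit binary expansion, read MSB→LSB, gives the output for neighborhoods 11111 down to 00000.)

2147905237

  #####|#  b31=1 t=3,i=6
  ####.|.  b30=0 t=1,i=5
  ###.#|.  b29=0 t=1,i=6
  ###..|.  b28=0 t=0,i=10
  ##.##|.  b27=0 t=1,i=2
  ##.#.|.  b26=0 t=4,i=1
  ##..#|.  b25=0 t=0,i=11
  ##...|.  b24=0 t=2,i=2
  #.###|.  b23=0 t=1,i=3
  #.##.|.  b22=0 t=1,i=8
  #.#.#|.  b21=0 t=4,i=2
  #.#..|.  b20=0 t=5,i=5
  #..##|.  b19=0 t=0,i=7
  #..#.|#  b18=1 t=0,i=0
  #...#|#  b17=1 t=0,i=3
  #....|.  b16=0 t=2,i=3
  .####|.  b15=0 t=1,i=4
  .###.|#  b14=1 t=0,i=9
  .##.#|#  b13=1 t=1,i=1
  .##..|.  b12=0 t=1,i=9
  .#.##|#  b11=1 t=4,i=5
  .#.#.|#  b10=1 t=4,i=3
  .#..#|#  b9=1 t=0,i=6
  .#...|.  b8=0 t=0,i=2
  ..###|#  b7=1 t=0,i=8
  ..##.|#  b6=1 t=1,i=0
  ..#.#|.  b5=0 t=5,i=3
  ..#..|#  b4=1 t=0,i=1
  ...##|.  b3=0 t=2,i=11
  ...#.|#  b2=1 t=0,i=4
  ....#|.  b1=0 t=2,i=10
  .....|#  b0=1 t=2,i=4
  bits 10000000000001100110111011010101 = 2147905237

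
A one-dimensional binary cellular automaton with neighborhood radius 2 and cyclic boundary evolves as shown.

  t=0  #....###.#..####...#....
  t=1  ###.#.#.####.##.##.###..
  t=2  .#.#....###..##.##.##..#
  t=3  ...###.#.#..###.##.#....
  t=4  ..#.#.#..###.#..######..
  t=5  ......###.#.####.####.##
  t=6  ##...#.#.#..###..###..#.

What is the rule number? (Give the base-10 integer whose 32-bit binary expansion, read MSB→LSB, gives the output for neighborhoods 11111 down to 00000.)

3319522136

  #####|#  b31=1 t=4,i=18
  ####.|#  b30=1 t=0,i=14
  ###.#|.  b29=0 t=0,i=7
  ###..|.  b28=0 t=0,i=15
  ##.##|.  b27=0 t=1,i=12
  ##.#.|#  b26=1 t=0,i=8
  ##..#|.  b25=0 t=1,i=22
  ##...|#  b24=1 t=0,i=16
  #.###|#  b23=1 t=1,i=8
  #.##.|#  b22=1 t=1,i=13
  #.#.#|.  b21=0 t=1,i=4
  #.#..|#  b20=1 t=0,i=9
  #..##|#  b19=1 t=0,i=11
  #..#.|.  b18=0 t=2,i=22
  #...#|#  b17=1 t=0,i=17
  #....|#  b16=1 t=0,i=2
  .####|#  b15=1 t=0,i=13
  .###.|#  b14=1 t=0,i=6
  .##.#|#  b13=1 t=1,i=14
  .##..|.  b12=0 t=2,i=20
  .#.##|.  b11=0 t=1,i=7
  .#.#.|.  b10=0 t=1,i=5
  .#..#|#  b9=1 t=0,i=10
  .#...|#  b8=1 t=0,i=1
  ..###|.  b7=0 t=0,i=5
  ..##.|#  b6=1 t=2,i=13
  ..#.#|.  b5=0 t=2,i=23
  ..#..|#  b4=1 t=0,i=0
  ...##|#  b3=1 t=0,i=4
  ...#.|.  b2=0 t=0,i=18
  ....#|.  b1=0 t=0,i=3
  .....|.  b0=0 t=3,i=0
  bits 11000101110110111110001101011000 = 3319522136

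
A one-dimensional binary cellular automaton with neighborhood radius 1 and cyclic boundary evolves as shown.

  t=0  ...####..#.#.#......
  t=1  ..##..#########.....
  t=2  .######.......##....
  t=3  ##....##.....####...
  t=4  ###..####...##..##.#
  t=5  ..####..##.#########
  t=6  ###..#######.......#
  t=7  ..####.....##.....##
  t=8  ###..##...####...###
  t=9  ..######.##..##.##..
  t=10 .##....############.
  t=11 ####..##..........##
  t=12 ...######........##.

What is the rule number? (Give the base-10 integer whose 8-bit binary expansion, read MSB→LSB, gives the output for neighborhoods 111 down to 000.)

126

  nb ###: next=.  (t=0,i=4, bit7=0)
  nb ##.: next=#  (t=0,i=6, bit6=1)
  nb #.#: next=#  (t=0,i=10, bit5=1)
  nb #..: next=#  (t=0,i=7, bit4=1)
  nb .##: next=#  (t=0,i=3, bit3=1)
  nb .#.: next=#  (t=0,i=9, bit2=1)
  nb ..#: next=#  (t=0,i=2, bit1=1)
  nb ...: next=.  (t=0,i=0, bit0=0)
  bits 01111110 = 126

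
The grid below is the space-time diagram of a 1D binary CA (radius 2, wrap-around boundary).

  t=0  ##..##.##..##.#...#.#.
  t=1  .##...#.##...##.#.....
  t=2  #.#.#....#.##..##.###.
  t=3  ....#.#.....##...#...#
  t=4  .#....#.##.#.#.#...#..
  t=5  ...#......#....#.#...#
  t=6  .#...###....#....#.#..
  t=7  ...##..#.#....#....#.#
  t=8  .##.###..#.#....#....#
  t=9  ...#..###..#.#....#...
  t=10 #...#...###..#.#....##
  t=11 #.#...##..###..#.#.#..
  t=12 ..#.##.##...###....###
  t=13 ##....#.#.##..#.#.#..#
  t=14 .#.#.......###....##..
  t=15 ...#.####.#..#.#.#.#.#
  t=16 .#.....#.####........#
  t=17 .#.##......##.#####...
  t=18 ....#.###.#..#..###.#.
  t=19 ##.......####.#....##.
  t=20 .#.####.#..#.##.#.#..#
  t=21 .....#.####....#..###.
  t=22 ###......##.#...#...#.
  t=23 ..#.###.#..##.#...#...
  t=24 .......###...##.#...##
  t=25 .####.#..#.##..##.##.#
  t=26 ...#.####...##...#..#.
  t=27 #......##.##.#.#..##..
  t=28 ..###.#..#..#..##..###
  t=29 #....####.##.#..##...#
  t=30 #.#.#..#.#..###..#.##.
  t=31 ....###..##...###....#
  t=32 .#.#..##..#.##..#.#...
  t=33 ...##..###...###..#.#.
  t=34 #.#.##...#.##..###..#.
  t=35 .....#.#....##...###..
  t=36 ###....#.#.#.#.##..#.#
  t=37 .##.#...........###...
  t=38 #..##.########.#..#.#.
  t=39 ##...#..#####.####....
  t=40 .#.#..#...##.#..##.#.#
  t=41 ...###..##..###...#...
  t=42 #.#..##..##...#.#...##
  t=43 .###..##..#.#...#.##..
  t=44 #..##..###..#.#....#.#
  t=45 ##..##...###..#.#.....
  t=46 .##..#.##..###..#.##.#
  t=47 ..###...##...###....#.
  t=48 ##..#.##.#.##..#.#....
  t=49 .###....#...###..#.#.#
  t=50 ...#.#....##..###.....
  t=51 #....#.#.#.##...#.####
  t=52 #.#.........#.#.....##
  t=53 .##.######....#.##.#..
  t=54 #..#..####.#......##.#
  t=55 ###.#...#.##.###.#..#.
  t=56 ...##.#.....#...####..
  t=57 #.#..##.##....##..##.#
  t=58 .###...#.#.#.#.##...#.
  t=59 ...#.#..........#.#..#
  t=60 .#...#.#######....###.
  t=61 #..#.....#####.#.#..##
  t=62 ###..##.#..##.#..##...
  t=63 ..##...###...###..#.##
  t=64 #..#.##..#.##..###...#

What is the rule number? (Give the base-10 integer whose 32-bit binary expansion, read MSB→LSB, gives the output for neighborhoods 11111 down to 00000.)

3726053897

  ##### -> #   bit 31 = 1  t=17,i=16
  ####. -> #   bit 30 = 1  t=15,i=7
  ###.# -> .   bit 29 = 0  t=2,i=20
  ###.. -> #   bit 28 = 1  t=6,i=7
  ##.## -> #   bit 27 = 1  t=0,i=6
  ##.#. -> #   bit 26 = 1  t=0,i=13
  ##..# -> #   bit 25 = 1  t=0,i=2
  ##... -> .   bit 24 = 0  t=1,i=3
  #.### -> .   bit 23 = 0  t=2,i=18
  #.##. -> .   bit 22 = 0  t=0,i=0
  #.#.# -> .   bit 21 = 0  t=0,i=20
  #.#.. -> #   bit 20 = 1  t=0,i=14
  #..## -> .   bit 19 = 0  t=0,i=3
  #..#. -> #   bit 18 = 1  t=7,i=6
  #...# -> #   bit 17 = 1  t=0,i=16
  #.... -> #   bit 16 = 1  t=1,i=18
  .#### -> .   bit 15 = 0  t=15,i=6
  .###. -> .   bit 14 = 0  t=2,i=19
  .##.# -> .   bit 13 = 0  t=0,i=5
  .##.. -> #   bit 12 = 1  t=0,i=1
  .#.## -> .   bit 11 = 0  t=0,i=21
  .#.#. -> .   bit 10 = 0  t=0,i=19
  .#..# -> #   bit 9 = 1  t=9,i=4
  .#... -> .   bit 8 = 0  t=0,i=15
  ..### -> .   bit 7 = 0  t=6,i=5
  ..##. -> .   bit 6 = 0  t=0,i=4
  ..#.# -> .   bit 5 = 0  t=0,i=18
  ..#.. -> .   bit 4 = 0  t=3,i=17
  ...## -> #   bit 3 = 1  t=1,i=0
  ...#. -> .   bit 2 = 0  t=0,i=17
  ....# -> .   bit 1 = 0  t=1,i=21
  ..... -> #   bit 0 = 1  t=1,i=19
  bits 11011110000101110001001000001001 = 3726053897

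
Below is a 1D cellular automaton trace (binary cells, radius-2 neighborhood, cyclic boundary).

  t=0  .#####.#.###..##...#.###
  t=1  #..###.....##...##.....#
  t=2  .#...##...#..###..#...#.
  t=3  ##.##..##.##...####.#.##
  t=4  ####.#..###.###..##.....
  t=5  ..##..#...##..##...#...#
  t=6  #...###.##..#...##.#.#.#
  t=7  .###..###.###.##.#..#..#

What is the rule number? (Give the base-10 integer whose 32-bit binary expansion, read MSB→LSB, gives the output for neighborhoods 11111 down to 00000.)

4215678488

  [31] ##### => #  t=0,i=3
  [30] ####. => #  t=0,i=4
  [29] ###.# => #  t=0,i=5
  [28] ###.. => #  t=0,i=11
  [27] ##.## => #  t=0,i=0
  [26] ##.#. => .  t=0,i=6
  [25] ##..# => #  t=0,i=12
  [24] ##... => #  t=0,i=16
  [23] #.### => .  t=0,i=1
  [22] #.##. => #  t=3,i=3
  [21] #.#.# => .  t=0,i=7
  [20] #.#.. => .  t=4,i=5
  [19] #..## => .  t=0,i=13
  [18] #..#. => #  t=2,i=0
  [17] #...# => #  t=0,i=17
  [16] #.... => .  t=1,i=7
  [15] .#### => .  t=0,i=2
  [14] .###. => .  t=0,i=10
  [13] .##.# => #  t=3,i=8
  [12] .##.. => .  t=0,i=15
  [11] .#.## => .  t=0,i=8
  [10] .#.#. => #  t=6,i=20
  [9] .#..# => #  t=2,i=11
  [8] .#... => .  t=2,i=2
  [7] ..### => .  t=1,i=3
  [6] ..##. => .  t=0,i=14
  [5] ..#.# => .  t=0,i=19
  [4] ..#.. => #  t=2,i=1
  [3] ...## => #  t=1,i=10
  [2] ...#. => .  t=0,i=18
  [1] ....# => .  t=1,i=9
  [0] ..... => .  t=1,i=8
  bits 11111011010001100010011000011000 = 4215678488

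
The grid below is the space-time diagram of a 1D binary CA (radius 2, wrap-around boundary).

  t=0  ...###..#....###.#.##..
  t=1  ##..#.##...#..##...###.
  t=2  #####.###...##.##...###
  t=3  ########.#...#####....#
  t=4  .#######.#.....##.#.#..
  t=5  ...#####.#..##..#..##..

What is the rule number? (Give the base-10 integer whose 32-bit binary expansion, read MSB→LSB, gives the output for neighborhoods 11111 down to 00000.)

3957093923

  [31] ##### => #  t=2,i=0
  [30] ####. => #  t=2,i=3
  [29] ###.# => #  t=0,i=15
  [28] ###.. => .  t=0,i=5
  [27] ##.## => #  t=1,i=22
  [26] ##.#. => .  t=0,i=16
  [25] ##..# => #  t=0,i=6
  [24] ##... => #  t=0,i=21
  [23] #.### => #  t=2,i=6
  [22] #.##. => #  t=0,i=19
  [21] #.#.# => .  t=0,i=17
  [20] #.#.. => #  t=3,i=9
  [19] #..## => #  t=1,i=13
  [18] #..#. => #  t=0,i=7
  [17] #...# => .  t=1,i=9
  [16] #.... => .  t=0,i=10
  [15] .#### => .  t=2,i=21
  [14] .###. => #  t=0,i=4
  [13] .##.# => #  t=2,i=13
  [12] .##.. => #  t=0,i=20
  [11] .#.## => .  t=0,i=18
  [10] .#.#. => #  t=4,i=19
  [9] .#..# => #  t=1,i=12
  [8] .#... => .  t=0,i=9
  [7] ..### => .  t=0,i=3
  [6] ..##. => .  t=1,i=14
  [5] ..#.# => #  t=1,i=4
  [4] ..#.. => .  t=0,i=8
  [3] ...## => .  t=0,i=2
  [2] ...#. => .  t=1,i=10
  [1] ....# => #  t=0,i=1
  [0] ..... => #  t=0,i=0
  bits 11101011110111000111011000100011 = 3957093923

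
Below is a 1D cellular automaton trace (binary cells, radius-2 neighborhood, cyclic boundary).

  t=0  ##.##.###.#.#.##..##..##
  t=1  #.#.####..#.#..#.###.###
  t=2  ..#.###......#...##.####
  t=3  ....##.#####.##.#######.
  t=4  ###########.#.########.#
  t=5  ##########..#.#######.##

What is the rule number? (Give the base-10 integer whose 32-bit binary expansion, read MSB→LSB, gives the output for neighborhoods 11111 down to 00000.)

  ##### -> #   bit 31 = 1  t=3,i=9
  ####. -> #   bit 30 = 1  t=0,i=0
  ###.# -> .   bit 29 = 0  t=0,i=1
  ###.. -> .   bit 28 = 0  t=1,i=7
  ##.## -> #   bit 27 = 1  t=0,i=2
  ##.#. -> .   bit 26 = 0  t=0,i=9
  ##..# -> .   bit 25 = 0  t=0,i=16
  ##... -> #   bit 24 = 1  t=2,i=7
  #.### -> #   bit 23 = 1  t=0,i=6
  #.##. -> .   bit 22 = 0  t=0,i=3
  #.#.# -> #   bit 21 = 1  t=0,i=10
  #.#.. -> .   bit 20 = 0  t=1,i=12
  #..## -> #   bit 19 = 1  t=0,i=17
  #..#. -> .   bit 18 = 0  t=1,i=9
  #...# -> .   bit 17 = 0  t=2,i=15
  #.... -> #   bit 16 = 1  t=2,i=8
  .#### -> #   bit 15 = 1  t=0,i=23
  .###. -> #   bit 14 = 1  t=0,i=7
  .##.# -> #   bit 13 = 1  t=0,i=4
  .##.. -> #   bit 12 = 1  t=0,i=15
  .#.## -> .   bit 11 = 0  t=0,i=13
  .#.#. -> .   bit 10 = 0  t=0,i=11
  .#..# -> #   bit 9 = 1  t=1,i=13
  .#... -> #   bit 8 = 1  t=2,i=14
  ..### -> #   bit 7 = 1  t=0,i=22
  ..##. -> #   bit 6 = 1  t=0,i=18
  ..#.# -> .   bit 5 = 0  t=1,i=10
  ..#.. -> #   bit 4 = 1  t=2,i=13
  ...## -> #   bit 3 = 1  t=2,i=16
  ...#. -> .   bit 2 = 0  t=2,i=12
  ....# -> #   bit 1 = 1  t=2,i=11
  ..... -> #   bit 0 = 1  t=2,i=9
  bits 11001001101010011111001111011011 = 3383358427

3383358427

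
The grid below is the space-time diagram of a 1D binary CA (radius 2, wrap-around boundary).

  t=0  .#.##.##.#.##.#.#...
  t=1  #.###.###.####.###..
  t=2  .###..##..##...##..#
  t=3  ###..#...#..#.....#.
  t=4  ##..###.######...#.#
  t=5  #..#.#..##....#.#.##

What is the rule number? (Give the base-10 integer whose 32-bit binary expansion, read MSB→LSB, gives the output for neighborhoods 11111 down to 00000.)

98365204

  ##### -> .   bit 31 = 0  t=4,i=10
  ####. -> .   bit 30 = 0  t=1,i=12
  ###.# -> .   bit 29 = 0  t=1,i=4
  ###.. -> .   bit 28 = 0  t=1,i=17
  ##.## -> .   bit 27 = 0  t=0,i=5
  ##.#. -> #   bit 26 = 1  t=0,i=8
  ##..# -> .   bit 25 = 0  t=1,i=18
  ##... -> #   bit 24 = 1  t=2,i=12
  #.### -> #   bit 23 = 1  t=1,i=2
  #.##. -> #   bit 22 = 1  t=0,i=3
  #.#.# -> .   bit 21 = 0  t=0,i=9
  #.#.. -> #   bit 20 = 1  t=0,i=16
  #..## -> #   bit 19 = 1  t=2,i=5
  #..#. -> #   bit 18 = 1  t=1,i=19
  #...# -> .   bit 17 = 0  t=2,i=13
  #.... -> .   bit 16 = 0  t=0,i=18
  .#### -> #   bit 15 = 1  t=1,i=11
  .###. -> #   bit 14 = 1  t=1,i=3
  .##.# -> #   bit 13 = 1  t=0,i=4
  .##.. -> .   bit 12 = 0  t=2,i=7
  .#.## -> #   bit 11 = 1  t=0,i=2
  .#.#. -> #   bit 10 = 1  t=0,i=15
  .#..# -> #   bit 9 = 1  t=3,i=10
  .#... -> #   bit 8 = 1  t=0,i=17
  ..### -> .   bit 7 = 0  t=4,i=4
  ..##. -> .   bit 6 = 0  t=2,i=6
  ..#.# -> .   bit 5 = 0  t=0,i=1
  ..#.. -> #   bit 4 = 1  t=3,i=5
  ...## -> .   bit 3 = 0  t=2,i=14
  ...#. -> #   bit 2 = 1  t=0,i=0
  ....# -> .   bit 1 = 0  t=0,i=19
  ..... -> .   bit 0 = 0  t=3,i=15
  bits 00000101110111001110111100010100 = 98365204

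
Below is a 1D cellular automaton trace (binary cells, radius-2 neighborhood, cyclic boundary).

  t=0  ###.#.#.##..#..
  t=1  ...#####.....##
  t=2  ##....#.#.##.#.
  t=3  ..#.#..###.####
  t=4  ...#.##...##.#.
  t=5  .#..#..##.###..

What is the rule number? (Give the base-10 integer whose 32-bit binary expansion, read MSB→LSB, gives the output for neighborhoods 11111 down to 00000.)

1302998595

  [31] ##### => .  t=1,i=5
  [30] ####. => #  t=1,i=6
  [29] ###.# => .  t=0,i=2
  [28] ###.. => .  t=1,i=7
  [27] ##.## => #  t=3,i=10
  [26] ##.#. => #  t=0,i=3
  [25] ##..# => .  t=0,i=10
  [24] ##... => #  t=1,i=0
  [23] #.### => #  t=3,i=11
  [22] #.##. => .  t=0,i=8
  [21] #.#.# => #  t=0,i=4
  [20] #.#.. => .  t=3,i=4
  [19] #..## => #  t=0,i=14
  [18] #..#. => .  t=0,i=11
  [17] #...# => #  t=1,i=1
  [16] #.... => .  t=1,i=9
  [15] .#### => .  t=1,i=4
  [14] .###. => .  t=0,i=1
  [13] .##.# => #  t=2,i=11
  [12] .##.. => .  t=0,i=9
  [11] .#.## => #  t=0,i=7
  [10] .#.#. => #  t=0,i=5
  [9] .#..# => #  t=0,i=13
  [8] .#... => .  t=4,i=14
  [7] ..### => .  t=0,i=0
  [6] ..##. => #  t=1,i=13
  [5] ..#.# => .  t=2,i=6
  [4] ..#.. => .  t=0,i=12
  [3] ...## => .  t=1,i=2
  [2] ...#. => .  t=2,i=5
  [1] ....# => #  t=1,i=11
  [0] ..... => #  t=1,i=10
  bits 01001101101010100010111001000011 = 1302998595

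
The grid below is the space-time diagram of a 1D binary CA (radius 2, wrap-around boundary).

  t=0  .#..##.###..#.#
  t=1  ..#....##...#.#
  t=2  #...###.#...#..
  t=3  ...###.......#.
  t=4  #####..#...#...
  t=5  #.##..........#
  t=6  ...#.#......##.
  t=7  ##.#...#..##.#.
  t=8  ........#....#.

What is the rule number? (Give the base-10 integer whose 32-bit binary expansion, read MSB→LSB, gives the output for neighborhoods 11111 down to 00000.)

  #####|#  b31=1 t=4,i=2
  ####.|#  b30=1 t=4,i=3
  ###.#|.  b29=0 t=2,i=6
  ###..|.  b28=0 t=0,i=9
  ##.##|.  b27=0 t=0,i=6
  ##.#.|.  b26=0 t=2,i=7
  ##..#|.  b25=0 t=0,i=10
  ##...|.  b24=0 t=1,i=9
  #.###|#  b23=1 t=0,i=7
  #.##.|.  b22=0 t=5,i=2
  #.#.#|#  b21=1 t=0,i=14
  #.#..|.  b20=0 t=0,i=1
  #..##|.  b19=0 t=0,i=3
  #..#.|.  b18=0 t=0,i=11
  #...#|.  b17=0 t=1,i=10
  #....|#  b16=1 t=1,i=4
  .####|.  b15=0 t=4,i=1
  .###.|#  b14=1 t=0,i=8
  .##.#|.  b13=0 t=0,i=5
  .##..|#  b12=1 t=1,i=8
  .#.##|.  b11=0 t=7,i=14
  .#.#.|.  b10=0 t=0,i=0
  .#..#|#  b9=1 t=0,i=2
  .#...|.  b8=0 t=1,i=3
  ..###|#  b7=1 t=2,i=4
  ..##.|.  b6=0 t=0,i=4
  ..#.#|#  b5=1 t=0,i=12
  ..#..|.  b4=0 t=1,i=2
  ...##|#  b3=1 t=1,i=6
  ...#.|.  b2=0 t=1,i=11
  ....#|#  b1=1 t=1,i=5
  .....|.  b0=0 t=3,i=8
  bits 11000000101000010101001010101010 = 3231797930

3231797930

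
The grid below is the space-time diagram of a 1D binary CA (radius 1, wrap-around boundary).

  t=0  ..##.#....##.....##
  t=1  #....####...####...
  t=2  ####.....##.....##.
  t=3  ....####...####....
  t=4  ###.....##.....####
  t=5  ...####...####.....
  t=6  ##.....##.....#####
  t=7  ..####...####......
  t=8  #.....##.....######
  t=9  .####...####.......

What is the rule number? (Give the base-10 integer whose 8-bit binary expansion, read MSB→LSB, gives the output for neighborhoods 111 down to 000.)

  ###|.  b7=0 t=1,i=6
  ##.|.  b6=0 t=0,i=3
  #.#|.  b5=0 t=0,i=4
  #..|#  b4=1 t=0,i=0
  .##|.  b3=0 t=0,i=2
  .#.|#  b2=1 t=0,i=5
  ..#|.  b1=0 t=0,i=1
  ...|#  b0=1 t=0,i=7
  bits 00010101 = 21

21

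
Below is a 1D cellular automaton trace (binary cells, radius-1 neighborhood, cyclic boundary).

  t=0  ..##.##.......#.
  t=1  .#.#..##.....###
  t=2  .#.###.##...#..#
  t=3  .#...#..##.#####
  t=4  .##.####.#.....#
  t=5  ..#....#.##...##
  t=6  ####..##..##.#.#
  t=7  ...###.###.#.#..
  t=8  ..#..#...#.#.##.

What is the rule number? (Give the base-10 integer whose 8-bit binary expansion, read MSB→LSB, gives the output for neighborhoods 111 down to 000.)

  ###|.  b7=0 t=1,i=14
  ##.|#  b6=1 t=0,i=3
  #.#|.  b5=0 t=0,i=4
  #..|#  b4=1 t=0,i=7
  .##|.  b3=0 t=0,i=2
  .#.|#  b2=1 t=0,i=14
  ..#|#  b1=1 t=0,i=1
  ...|.  b0=0 t=0,i=0
  bits 01010110 = 86

86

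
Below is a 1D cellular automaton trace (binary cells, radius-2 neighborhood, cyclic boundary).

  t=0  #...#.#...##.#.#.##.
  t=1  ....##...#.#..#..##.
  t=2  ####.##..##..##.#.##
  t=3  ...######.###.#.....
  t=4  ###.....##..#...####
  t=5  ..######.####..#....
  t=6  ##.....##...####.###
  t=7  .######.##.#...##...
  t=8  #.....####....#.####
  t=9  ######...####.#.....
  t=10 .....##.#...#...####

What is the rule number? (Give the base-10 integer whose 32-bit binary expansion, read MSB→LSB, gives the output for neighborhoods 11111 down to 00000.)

994915387

  ##### -> .   bit 31 = 0  t=2,i=0
  ####. -> .   bit 30 = 0  t=2,i=2
  ###.# -> #   bit 29 = 1  t=2,i=3
  ###.. -> #   bit 28 = 1  t=4,i=2
  ##.## -> #   bit 27 = 1  t=2,i=4
  ##.#. -> .   bit 26 = 0  t=0,i=12
  ##..# -> #   bit 25 = 1  t=2,i=7
  ##... -> #   bit 24 = 1  t=1,i=6
  #.### -> .   bit 23 = 0  t=2,i=18
  #.##. -> #   bit 22 = 1  t=0,i=17
  #.#.# -> .   bit 21 = 0  t=0,i=13
  #.#.. -> .   bit 20 = 0  t=0,i=0
  #..## -> #   bit 19 = 1  t=1,i=16
  #..#. -> #   bit 18 = 1  t=1,i=13
  #...# -> .   bit 17 = 0  t=0,i=2
  #.... -> #   bit 16 = 1  t=1,i=0
  .#### -> .   bit 15 = 0  t=2,i=19
  .###. -> .   bit 14 = 0  t=3,i=11
  .##.# -> #   bit 13 = 1  t=0,i=11
  .##.. -> #   bit 12 = 1  t=1,i=5
  .#.## -> .   bit 11 = 0  t=0,i=16
  .#.#. -> #   bit 10 = 1  t=0,i=5
  .#..# -> .   bit 9 = 0  t=1,i=12
  .#... -> .   bit 8 = 0  t=0,i=1
  ..### -> .   bit 7 = 0  t=3,i=3
  ..##. -> .   bit 6 = 0  t=0,i=10
  ..#.# -> #   bit 5 = 1  t=0,i=4
  ..#.. -> #   bit 4 = 1  t=1,i=14
  ...## -> #   bit 3 = 1  t=0,i=9
  ...#. -> .   bit 2 = 0  t=0,i=3
  ....# -> #   bit 1 = 1  t=1,i=2
  ..... -> #   bit 0 = 1  t=1,i=1
  bits 00111011010011010011010000111011 = 994915387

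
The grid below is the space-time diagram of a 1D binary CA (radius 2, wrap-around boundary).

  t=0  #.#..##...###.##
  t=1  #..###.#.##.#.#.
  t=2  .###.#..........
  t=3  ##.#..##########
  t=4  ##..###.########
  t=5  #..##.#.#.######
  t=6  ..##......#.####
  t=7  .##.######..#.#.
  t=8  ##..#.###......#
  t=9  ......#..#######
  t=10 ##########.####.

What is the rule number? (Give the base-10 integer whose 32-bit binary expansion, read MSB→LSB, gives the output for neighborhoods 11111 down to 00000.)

  nb #####: next=#  (t=3,i=8, bit31=1)
  nb ####.: next=#  (t=3,i=0, bit30=1)
  nb ###.#: next=#  (t=0,i=0, bit29=1)
  nb ###..: next=.  (t=4,i=1, bit28=0)
  nb ##.##: next=.  (t=0,i=13, bit27=0)
  nb ##.#.: next=.  (t=0,i=1, bit26=0)
  nb ##..#: next=.  (t=4,i=2, bit25=0)
  nb ##...: next=#  (t=0,i=7, bit24=1)
  nb #.###: next=#  (t=0,i=14, bit23=1)
  nb #.##.: next=.  (t=1,i=9, bit22=0)
  nb #.#.#: next=.  (t=1,i=7, bit21=0)
  nb #.#..: next=.  (t=0,i=2, bit20=0)
  nb #..##: next=#  (t=0,i=4, bit19=1)
  nb #..#.: next=.  (t=7,i=11, bit18=0)
  nb #...#: next=.  (t=0,i=8, bit17=0)
  nb #....: next=#  (t=2,i=7, bit16=1)
  nb .####: next=.  (t=3,i=7, bit15=0)
  nb .###.: next=.  (t=0,i=11, bit14=0)
  nb .##.#: next=.  (t=1,i=10, bit13=0)
  nb .##..: next=.  (t=0,i=6, bit12=0)
  nb .#.##: next=.  (t=1,i=8, bit11=0)
  nb .#.#.: next=.  (t=1,i=13, bit10=0)
  nb .#..#: next=#  (t=0,i=3, bit9=1)
  nb .#...: next=#  (t=2,i=6, bit8=1)
  nb ..###: next=#  (t=0,i=10, bit7=1)
  nb ..##.: next=#  (t=0,i=5, bit6=1)
  nb ..#.#: next=.  (t=6,i=10, bit5=0)
  nb ..#..: next=#  (t=9,i=6, bit4=1)
  nb ...##: next=#  (t=0,i=9, bit3=1)
  nb ...#.: next=#  (t=6,i=9, bit2=1)
  nb ....#: next=#  (t=2,i=15, bit1=1)
  nb .....: next=#  (t=2,i=8, bit0=1)
  bits 11100001100010010000001111011111 = 3783853023

3783853023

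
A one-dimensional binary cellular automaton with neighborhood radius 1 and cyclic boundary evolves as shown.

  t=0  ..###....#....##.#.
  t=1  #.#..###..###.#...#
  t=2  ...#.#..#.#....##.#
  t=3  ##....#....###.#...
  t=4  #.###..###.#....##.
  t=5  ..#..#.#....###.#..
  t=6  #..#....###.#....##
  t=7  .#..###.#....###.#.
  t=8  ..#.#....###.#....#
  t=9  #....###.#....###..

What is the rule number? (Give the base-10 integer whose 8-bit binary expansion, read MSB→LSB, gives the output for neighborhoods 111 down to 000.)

  [7] ### => .  t=0,i=3
  [6] ##. => .  t=0,i=4
  [5] #.# => .  t=0,i=16
  [4] #.. => #  t=0,i=5
  [3] .## => #  t=0,i=2
  [2] .#. => .  t=0,i=9
  [1] ..# => .  t=0,i=1
  [0] ... => #  t=0,i=0
  bits 00011001 = 25

25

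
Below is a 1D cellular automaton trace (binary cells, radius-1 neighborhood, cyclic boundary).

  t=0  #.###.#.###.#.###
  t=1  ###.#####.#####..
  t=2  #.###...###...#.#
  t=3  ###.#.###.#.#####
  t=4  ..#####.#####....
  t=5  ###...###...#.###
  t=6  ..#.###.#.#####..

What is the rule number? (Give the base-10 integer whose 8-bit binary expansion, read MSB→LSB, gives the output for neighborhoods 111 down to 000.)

111

  ###|.  b7=0 t=0,i=3
  ##.|#  b6=1 t=0,i=0
  #.#|#  b5=1 t=0,i=1
  #..|.  b4=0 t=1,i=15
  .##|#  b3=1 t=0,i=2
  .#.|#  b2=1 t=0,i=6
  ..#|#  b1=1 t=1,i=16
  ...|#  b0=1 t=2,i=6
  bits 01101111 = 111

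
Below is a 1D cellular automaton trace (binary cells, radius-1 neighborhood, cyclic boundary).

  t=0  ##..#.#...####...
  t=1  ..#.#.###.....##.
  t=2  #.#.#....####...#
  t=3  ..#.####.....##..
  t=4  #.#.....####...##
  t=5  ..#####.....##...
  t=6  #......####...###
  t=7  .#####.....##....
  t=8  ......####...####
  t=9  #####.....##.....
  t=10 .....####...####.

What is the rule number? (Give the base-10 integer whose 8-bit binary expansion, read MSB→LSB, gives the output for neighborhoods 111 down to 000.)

  nb ###: next=.  (t=0,i=11, bit7=0)
  nb ##.: next=.  (t=0,i=1, bit6=0)
  nb #.#: next=.  (t=0,i=5, bit5=0)
  nb #..: next=#  (t=0,i=2, bit4=1)
  nb .##: next=.  (t=0,i=0, bit3=0)
  nb .#.: next=#  (t=0,i=4, bit2=1)
  nb ..#: next=.  (t=0,i=3, bit1=0)
  nb ...: next=#  (t=0,i=8, bit0=1)
  bits 00010101 = 21

21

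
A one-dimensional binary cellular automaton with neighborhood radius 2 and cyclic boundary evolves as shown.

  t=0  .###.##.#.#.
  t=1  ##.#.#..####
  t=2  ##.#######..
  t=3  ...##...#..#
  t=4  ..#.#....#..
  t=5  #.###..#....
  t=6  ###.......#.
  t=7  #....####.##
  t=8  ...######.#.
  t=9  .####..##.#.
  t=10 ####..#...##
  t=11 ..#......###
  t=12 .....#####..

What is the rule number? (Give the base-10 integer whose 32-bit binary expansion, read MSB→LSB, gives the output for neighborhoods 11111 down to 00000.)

1626906283

  ##### -> .   bit 31 = 0  t=1,i=10
  ####. -> #   bit 30 = 1  t=1,i=0
  ###.# -> #   bit 29 = 1  t=0,i=3
  ###.. -> .   bit 28 = 0  t=2,i=9
  ##.## -> .   bit 27 = 0  t=0,i=4
  ##.#. -> .   bit 26 = 0  t=0,i=7
  ##..# -> .   bit 25 = 0  t=2,i=10
  ##... -> .   bit 24 = 0  t=3,i=5
  #.### -> #   bit 23 = 1  t=2,i=3
  #.##. -> #   bit 22 = 1  t=0,i=5
  #.#.# -> #   bit 21 = 1  t=0,i=8
  #.#.. -> #   bit 20 = 1  t=0,i=10
  #..## -> #   bit 19 = 1  t=0,i=0
  #..#. -> .   bit 18 = 0  t=3,i=10
  #...# -> .   bit 17 = 0  t=3,i=1
  #.... -> .   bit 16 = 0  t=4,i=6
  .#### -> #   bit 15 = 1  t=1,i=9
  .###. -> .   bit 14 = 0  t=0,i=2
  .##.# -> .   bit 13 = 0  t=0,i=6
  .##.. -> #   bit 12 = 1  t=3,i=4
  .#.## -> #   bit 11 = 1  t=5,i=1
  .#.#. -> #   bit 10 = 1  t=0,i=9
  .#..# -> #   bit 9 = 1  t=0,i=11
  .#... -> .   bit 8 = 0  t=3,i=0
  ..### -> #   bit 7 = 1  t=0,i=1
  ..##. -> .   bit 6 = 0  t=2,i=0
  ..#.# -> #   bit 5 = 1  t=4,i=2
  ..#.. -> .   bit 4 = 0  t=3,i=8
  ...## -> #   bit 3 = 1  t=3,i=2
  ...#. -> .   bit 2 = 0  t=3,i=7
  ....# -> #   bit 1 = 1  t=4,i=0
  ..... -> #   bit 0 = 1  t=6,i=5
  bits 01100000111110001001111010101011 = 1626906283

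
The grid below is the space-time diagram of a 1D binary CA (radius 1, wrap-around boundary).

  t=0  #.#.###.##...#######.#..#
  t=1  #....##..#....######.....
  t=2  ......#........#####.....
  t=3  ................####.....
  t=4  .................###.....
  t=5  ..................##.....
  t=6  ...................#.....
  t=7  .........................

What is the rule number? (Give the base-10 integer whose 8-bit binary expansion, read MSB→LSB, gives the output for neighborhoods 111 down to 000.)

192

  nb ###: next=#  (t=0,i=5, bit7=1)
  nb ##.: next=#  (t=0,i=0, bit6=1)
  nb #.#: next=.  (t=0,i=1, bit5=0)
  nb #..: next=.  (t=0,i=10, bit4=0)
  nb .##: next=.  (t=0,i=4, bit3=0)
  nb .#.: next=.  (t=0,i=2, bit2=0)
  nb ..#: next=.  (t=0,i=12, bit1=0)
  nb ...: next=.  (t=0,i=11, bit0=0)
  bits 11000000 = 192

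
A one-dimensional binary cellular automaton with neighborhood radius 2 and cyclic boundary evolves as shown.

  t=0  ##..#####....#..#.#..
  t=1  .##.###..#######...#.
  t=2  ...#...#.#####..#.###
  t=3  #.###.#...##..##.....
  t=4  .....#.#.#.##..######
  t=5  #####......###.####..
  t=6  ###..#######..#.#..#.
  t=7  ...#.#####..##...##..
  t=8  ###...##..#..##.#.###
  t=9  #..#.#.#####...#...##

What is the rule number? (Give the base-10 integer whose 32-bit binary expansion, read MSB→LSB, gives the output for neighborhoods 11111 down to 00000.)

  nb #####: next=#  (t=0,i=6, bit31=1)
  nb ####.: next=.  (t=0,i=7, bit30=0)
  nb ###.#: next=.  (t=3,i=4, bit29=0)
  nb ###..: next=.  (t=0,i=8, bit28=0)
  nb ##.##: next=#  (t=1,i=3, bit27=1)
  nb ##.#.: next=#  (t=3,i=5, bit26=1)
  nb ##..#: next=#  (t=0,i=2, bit25=1)
  nb ##...: next=#  (t=0,i=9, bit24=1)
  nb #.###: next=.  (t=1,i=4, bit23=0)
  nb #.##.: next=#  (t=4,i=11, bit22=1)
  nb #.#.#: next=.  (t=4,i=7, bit21=0)
  nb #.#..: next=.  (t=0,i=18, bit20=0)
  nb #..##: next=.  (t=0,i=3, bit19=0)
  nb #..#.: next=#  (t=0,i=15, bit18=1)
  nb #...#: next=.  (t=1,i=17, bit17=0)
  nb #....: next=#  (t=0,i=10, bit16=1)
  nb .####: next=#  (t=0,i=5, bit15=1)
  nb .###.: next=.  (t=1,i=5, bit14=0)
  nb .##.#: next=.  (t=1,i=2, bit13=0)
  nb .##..: next=#  (t=0,i=1, bit12=1)
  nb .#.##: next=.  (t=2,i=8, bit11=0)
  nb .#.#.: next=.  (t=0,i=17, bit10=0)
  nb .#..#: next=#  (t=0,i=14, bit9=1)
  nb .#...: next=#  (t=2,i=4, bit8=1)
  nb ..###: next=#  (t=0,i=4, bit7=1)
  nb ..##.: next=.  (t=0,i=0, bit6=0)
  nb ..#.#: next=.  (t=0,i=16, bit5=0)
  nb ..#..: next=#  (t=0,i=13, bit4=1)
  nb ...##: next=#  (t=3,i=9, bit3=1)
  nb ...#.: next=#  (t=0,i=12, bit2=1)
  nb ....#: next=#  (t=0,i=11, bit1=1)
  nb .....: next=#  (t=3,i=18, bit0=1)
  bits 10001111010001011001001110011111 = 2403701663

2403701663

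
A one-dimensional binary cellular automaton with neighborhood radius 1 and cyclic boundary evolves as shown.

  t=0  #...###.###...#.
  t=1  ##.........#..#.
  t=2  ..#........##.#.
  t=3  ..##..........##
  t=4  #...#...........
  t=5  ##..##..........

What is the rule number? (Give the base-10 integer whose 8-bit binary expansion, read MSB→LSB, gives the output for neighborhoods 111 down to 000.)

20

  ###|.  b7=0 t=0,i=5
  ##.|.  b6=0 t=0,i=6
  #.#|.  b5=0 t=0,i=7
  #..|#  b4=1 t=0,i=1
  .##|.  b3=0 t=0,i=4
  .#.|#  b2=1 t=0,i=0
  ..#|.  b1=0 t=0,i=3
  ...|.  b0=0 t=0,i=2
  bits 00010100 = 20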